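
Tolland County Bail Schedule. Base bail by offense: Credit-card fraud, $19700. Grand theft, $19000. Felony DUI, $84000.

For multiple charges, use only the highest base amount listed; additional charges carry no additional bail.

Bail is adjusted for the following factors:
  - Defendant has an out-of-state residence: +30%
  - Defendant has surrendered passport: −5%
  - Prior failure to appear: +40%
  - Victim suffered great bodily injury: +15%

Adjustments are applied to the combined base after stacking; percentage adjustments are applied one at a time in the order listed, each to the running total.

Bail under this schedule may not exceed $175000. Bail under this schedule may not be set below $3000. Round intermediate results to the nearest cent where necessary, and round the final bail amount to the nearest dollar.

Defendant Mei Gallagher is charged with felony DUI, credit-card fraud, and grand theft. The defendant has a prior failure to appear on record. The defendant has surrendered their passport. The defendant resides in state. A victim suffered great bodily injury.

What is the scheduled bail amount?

Base amounts from the schedule: felony DUI $84000; credit-card fraud $19700; grand theft $19000.
Stacking rule: use the highest base only. Highest is felony DUI at $84000. Combined base = $84000.
Defendant has surrendered passport (−5%): $84000 × 0.95 = $79800.
Prior failure to appear (+40%): $79800 × 1.4 = $111720.
Victim suffered great bodily injury (+15%): $111720 × 1.15 = $128478.
$128478 is within the $175000 maximum.
$128478 is at or above the $3000 minimum.

$128478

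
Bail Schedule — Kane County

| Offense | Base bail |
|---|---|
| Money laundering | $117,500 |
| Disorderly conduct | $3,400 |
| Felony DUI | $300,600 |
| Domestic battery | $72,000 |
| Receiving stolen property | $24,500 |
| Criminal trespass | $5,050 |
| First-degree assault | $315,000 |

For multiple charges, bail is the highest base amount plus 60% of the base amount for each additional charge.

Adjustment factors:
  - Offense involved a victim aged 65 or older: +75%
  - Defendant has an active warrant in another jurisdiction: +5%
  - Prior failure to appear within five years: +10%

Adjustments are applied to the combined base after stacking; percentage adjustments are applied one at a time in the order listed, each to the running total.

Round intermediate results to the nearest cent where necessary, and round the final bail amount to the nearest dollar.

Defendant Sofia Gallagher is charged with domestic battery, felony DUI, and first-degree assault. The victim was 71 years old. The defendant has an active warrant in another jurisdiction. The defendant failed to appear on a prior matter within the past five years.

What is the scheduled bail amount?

Base amounts from the schedule: domestic battery $72,000; felony DUI $300,600; first-degree assault $315,000.
Stacking rule: highest base plus 60% of each additional charge. Highest is first-degree assault at $315,000. Additional: $72,000 × 60% = $43,200; $300,600 × 60% = $180,360. Combined base = $315,000 + $223,560 = $538,560.
Offense involved a victim aged 65 or older (+75%): $538,560 × 1.75 = $942,480.
Defendant has an active warrant in another jurisdiction (+5%): $942,480 × 1.05 = $989,604.
Prior failure to appear within five years (+10%): $989,604 × 1.1 = $1,088,564.40.
Rounded to the nearest dollar: $1,088,564.

$1,088,564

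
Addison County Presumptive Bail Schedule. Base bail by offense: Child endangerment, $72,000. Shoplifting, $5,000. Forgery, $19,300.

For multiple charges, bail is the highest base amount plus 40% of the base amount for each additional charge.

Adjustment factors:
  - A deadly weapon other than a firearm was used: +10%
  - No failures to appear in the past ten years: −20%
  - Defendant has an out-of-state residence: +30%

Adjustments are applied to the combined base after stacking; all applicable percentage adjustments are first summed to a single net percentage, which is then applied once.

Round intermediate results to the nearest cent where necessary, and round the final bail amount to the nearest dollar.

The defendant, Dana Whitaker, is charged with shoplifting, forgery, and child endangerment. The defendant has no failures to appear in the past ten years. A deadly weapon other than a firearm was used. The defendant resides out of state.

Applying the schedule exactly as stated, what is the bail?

$98,064

Base amounts from the schedule: shoplifting $5,000; forgery $19,300; child endangerment $72,000.
Stacking rule: highest base plus 40% of each additional charge. Highest is child endangerment at $72,000. Additional: $5,000 × 40% = $2,000; $19,300 × 40% = $7,720. Combined base = $72,000 + $9,720 = $81,720.
Net percentage adjustment: +10% −20% +30% = +20%. $81,720 × 1.2 = $98,064.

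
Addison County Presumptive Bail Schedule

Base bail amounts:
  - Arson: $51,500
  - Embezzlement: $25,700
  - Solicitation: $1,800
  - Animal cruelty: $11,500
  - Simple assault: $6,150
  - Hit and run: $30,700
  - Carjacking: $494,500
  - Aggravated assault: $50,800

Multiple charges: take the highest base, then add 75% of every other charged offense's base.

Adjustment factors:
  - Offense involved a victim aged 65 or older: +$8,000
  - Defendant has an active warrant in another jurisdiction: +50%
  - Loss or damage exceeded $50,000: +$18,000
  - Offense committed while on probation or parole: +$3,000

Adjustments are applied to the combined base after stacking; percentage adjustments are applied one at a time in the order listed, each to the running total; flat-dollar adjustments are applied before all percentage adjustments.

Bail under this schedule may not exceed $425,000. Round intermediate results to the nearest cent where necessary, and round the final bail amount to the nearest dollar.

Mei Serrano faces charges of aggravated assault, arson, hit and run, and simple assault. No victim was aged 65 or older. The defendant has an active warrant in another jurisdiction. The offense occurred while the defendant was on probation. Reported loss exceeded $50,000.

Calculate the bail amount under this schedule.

Base amounts from the schedule: aggravated assault $50,800; arson $51,500; hit and run $30,700; simple assault $6,150.
Stacking rule: highest base plus 75% of each additional charge. Highest is arson at $51,500. Additional: $50,800 × 75% = $38,100; $30,700 × 75% = $23,025; $6,150 × 75% = $4,612.50. Combined base = $51,500 + $65,737.50 = $117,237.50.
Loss or damage exceeded $50,000 (+$18,000 flat): $117,237.50 + $18,000 = $135,237.50.
Offense committed while on probation or parole (+$3,000 flat): $135,237.50 + $3,000 = $138,237.50.
Defendant has an active warrant in another jurisdiction (+50%): $138,237.50 × 1.5 = $207,356.25.
$207,356.25 is within the $425,000 maximum.
Rounded to the nearest dollar: $207,356.

$207,356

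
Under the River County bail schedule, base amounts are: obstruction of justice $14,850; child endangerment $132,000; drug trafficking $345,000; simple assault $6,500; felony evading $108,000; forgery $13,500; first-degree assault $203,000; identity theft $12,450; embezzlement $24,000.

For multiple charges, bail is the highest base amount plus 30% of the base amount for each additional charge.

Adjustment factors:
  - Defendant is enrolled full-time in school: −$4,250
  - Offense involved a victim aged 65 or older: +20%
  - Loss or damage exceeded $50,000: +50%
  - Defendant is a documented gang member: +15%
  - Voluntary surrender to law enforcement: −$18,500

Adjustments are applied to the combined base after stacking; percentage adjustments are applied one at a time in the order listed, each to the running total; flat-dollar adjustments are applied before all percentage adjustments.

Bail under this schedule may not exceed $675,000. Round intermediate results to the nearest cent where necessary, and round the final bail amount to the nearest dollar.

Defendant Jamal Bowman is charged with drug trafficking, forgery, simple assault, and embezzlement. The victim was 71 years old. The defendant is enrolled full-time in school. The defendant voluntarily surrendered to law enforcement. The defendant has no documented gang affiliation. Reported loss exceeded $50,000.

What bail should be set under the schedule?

$603,810

Base amounts from the schedule: drug trafficking $345,000; forgery $13,500; simple assault $6,500; embezzlement $24,000.
Stacking rule: highest base plus 30% of each additional charge. Highest is drug trafficking at $345,000. Additional: $13,500 × 30% = $4,050; $6,500 × 30% = $1,950; $24,000 × 30% = $7,200. Combined base = $345,000 + $13,200 = $358,200.
Defendant is enrolled full-time in school (−$4,250 flat): $358,200 − $4,250 = $353,950.
Voluntary surrender to law enforcement (−$18,500 flat): $353,950 − $18,500 = $335,450.
Offense involved a victim aged 65 or older (+20%): $335,450 × 1.2 = $402,540.
Loss or damage exceeded $50,000 (+50%): $402,540 × 1.5 = $603,810.
$603,810 is within the $675,000 maximum.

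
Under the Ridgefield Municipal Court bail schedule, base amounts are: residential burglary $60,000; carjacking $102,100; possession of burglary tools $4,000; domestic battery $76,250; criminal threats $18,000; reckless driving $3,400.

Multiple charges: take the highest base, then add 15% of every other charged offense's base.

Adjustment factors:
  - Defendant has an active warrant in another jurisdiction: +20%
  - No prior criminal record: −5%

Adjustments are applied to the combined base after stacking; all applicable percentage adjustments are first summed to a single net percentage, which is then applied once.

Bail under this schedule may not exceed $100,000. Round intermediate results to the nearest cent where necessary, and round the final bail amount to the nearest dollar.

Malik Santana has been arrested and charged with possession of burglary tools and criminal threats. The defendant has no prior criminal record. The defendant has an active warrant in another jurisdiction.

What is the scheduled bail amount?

$21,390

Base amounts from the schedule: possession of burglary tools $4,000; criminal threats $18,000.
Stacking rule: highest base plus 15% of each additional charge. Highest is criminal threats at $18,000. Additional: $4,000 × 15% = $600. Combined base = $18,000 + $600 = $18,600.
Net percentage adjustment: +20% −5% = +15%. $18,600 × 1.15 = $21,390.
$21,390 is within the $100,000 maximum.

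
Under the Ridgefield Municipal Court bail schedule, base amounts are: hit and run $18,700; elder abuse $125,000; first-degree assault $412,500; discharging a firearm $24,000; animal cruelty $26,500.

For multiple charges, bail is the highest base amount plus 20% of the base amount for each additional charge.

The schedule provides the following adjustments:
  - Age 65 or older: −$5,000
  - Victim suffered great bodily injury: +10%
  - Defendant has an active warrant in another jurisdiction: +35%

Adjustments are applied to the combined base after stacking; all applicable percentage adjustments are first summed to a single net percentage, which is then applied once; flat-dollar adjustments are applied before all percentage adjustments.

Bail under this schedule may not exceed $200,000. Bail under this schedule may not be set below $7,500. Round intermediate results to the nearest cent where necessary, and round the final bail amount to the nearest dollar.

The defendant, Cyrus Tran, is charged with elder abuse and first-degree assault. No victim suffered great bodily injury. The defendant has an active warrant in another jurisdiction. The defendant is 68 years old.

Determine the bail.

Base amounts from the schedule: elder abuse $125,000; first-degree assault $412,500.
Stacking rule: highest base plus 20% of each additional charge. Highest is first-degree assault at $412,500. Additional: $125,000 × 20% = $25,000. Combined base = $412,500 + $25,000 = $437,500.
Age 65 or older (−$5,000 flat): $437,500 − $5,000 = $432,500.
Defendant has an active warrant in another jurisdiction (+35%): $432,500 × 1.35 = $583,875.
Result $583,875 exceeds the maximum of $200,000; bail is capped at $200,000.
$200,000 is at or above the $7,500 minimum.

$200,000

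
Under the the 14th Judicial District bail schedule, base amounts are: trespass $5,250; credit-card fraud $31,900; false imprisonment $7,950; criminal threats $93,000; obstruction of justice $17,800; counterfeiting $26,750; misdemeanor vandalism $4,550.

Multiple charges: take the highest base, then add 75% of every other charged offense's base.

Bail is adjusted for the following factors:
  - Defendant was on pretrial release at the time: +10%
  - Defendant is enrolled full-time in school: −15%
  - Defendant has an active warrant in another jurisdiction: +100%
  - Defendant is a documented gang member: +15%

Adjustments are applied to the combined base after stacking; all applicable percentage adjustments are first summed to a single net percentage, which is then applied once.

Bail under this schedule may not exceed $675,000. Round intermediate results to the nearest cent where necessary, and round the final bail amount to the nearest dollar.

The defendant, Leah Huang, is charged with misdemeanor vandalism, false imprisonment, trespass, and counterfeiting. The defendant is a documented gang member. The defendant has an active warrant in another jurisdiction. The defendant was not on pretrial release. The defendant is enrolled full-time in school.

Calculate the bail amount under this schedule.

$80,125

Base amounts from the schedule: misdemeanor vandalism $4,550; false imprisonment $7,950; trespass $5,250; counterfeiting $26,750.
Stacking rule: highest base plus 75% of each additional charge. Highest is counterfeiting at $26,750. Additional: $4,550 × 75% = $3,412.50; $7,950 × 75% = $5,962.50; $5,250 × 75% = $3,937.50. Combined base = $26,750 + $13,312.50 = $40,062.50.
Net percentage adjustment: −15% +100% +15% = +100%. $40,062.50 × 2 = $80,125.
$80,125 is within the $675,000 maximum.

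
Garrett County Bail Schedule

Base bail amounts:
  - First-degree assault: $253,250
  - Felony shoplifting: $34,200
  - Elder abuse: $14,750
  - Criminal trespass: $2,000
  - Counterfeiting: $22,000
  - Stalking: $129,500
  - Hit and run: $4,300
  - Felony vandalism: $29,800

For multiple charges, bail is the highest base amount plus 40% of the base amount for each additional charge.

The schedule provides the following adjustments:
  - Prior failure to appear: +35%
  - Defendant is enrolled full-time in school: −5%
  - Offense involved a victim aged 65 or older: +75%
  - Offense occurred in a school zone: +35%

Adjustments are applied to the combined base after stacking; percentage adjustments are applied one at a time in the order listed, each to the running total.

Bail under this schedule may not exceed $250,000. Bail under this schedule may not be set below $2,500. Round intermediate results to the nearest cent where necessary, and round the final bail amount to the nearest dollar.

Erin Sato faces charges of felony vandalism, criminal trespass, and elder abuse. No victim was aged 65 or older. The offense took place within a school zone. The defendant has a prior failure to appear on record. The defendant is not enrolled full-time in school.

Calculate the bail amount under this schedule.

$66,521

Base amounts from the schedule: felony vandalism $29,800; criminal trespass $2,000; elder abuse $14,750.
Stacking rule: highest base plus 40% of each additional charge. Highest is felony vandalism at $29,800. Additional: $2,000 × 40% = $800; $14,750 × 40% = $5,900. Combined base = $29,800 + $6,700 = $36,500.
Prior failure to appear (+35%): $36,500 × 1.35 = $49,275.
Offense occurred in a school zone (+35%): $49,275 × 1.35 = $66,521.25.
$66,521.25 is within the $250,000 maximum.
$66,521.25 is at or above the $2,500 minimum.
Rounded to the nearest dollar: $66,521.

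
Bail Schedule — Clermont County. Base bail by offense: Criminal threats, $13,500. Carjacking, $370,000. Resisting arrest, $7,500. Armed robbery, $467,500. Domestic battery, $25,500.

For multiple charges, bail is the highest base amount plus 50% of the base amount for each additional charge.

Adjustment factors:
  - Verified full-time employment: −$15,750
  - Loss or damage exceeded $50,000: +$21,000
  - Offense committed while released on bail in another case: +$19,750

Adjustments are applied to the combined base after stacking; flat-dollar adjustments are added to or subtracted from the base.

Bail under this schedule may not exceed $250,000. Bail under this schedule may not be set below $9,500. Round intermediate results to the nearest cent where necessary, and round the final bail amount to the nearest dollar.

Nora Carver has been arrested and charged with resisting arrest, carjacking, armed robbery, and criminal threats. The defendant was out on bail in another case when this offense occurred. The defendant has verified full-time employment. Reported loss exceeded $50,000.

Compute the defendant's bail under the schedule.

$250,000

Base amounts from the schedule: resisting arrest $7,500; carjacking $370,000; armed robbery $467,500; criminal threats $13,500.
Stacking rule: highest base plus 50% of each additional charge. Highest is armed robbery at $467,500. Additional: $7,500 × 50% = $3,750; $370,000 × 50% = $185,000; $13,500 × 50% = $6,750. Combined base = $467,500 + $195,500 = $663,000.
Verified full-time employment (−$15,750 flat): $663,000 − $15,750 = $647,250.
Loss or damage exceeded $50,000 (+$21,000 flat): $647,250 + $21,000 = $668,250.
Offense committed while released on bail in another case (+$19,750 flat): $668,250 + $19,750 = $688,000.
Result $688,000 exceeds the maximum of $250,000; bail is capped at $250,000.
$250,000 is at or above the $9,500 minimum.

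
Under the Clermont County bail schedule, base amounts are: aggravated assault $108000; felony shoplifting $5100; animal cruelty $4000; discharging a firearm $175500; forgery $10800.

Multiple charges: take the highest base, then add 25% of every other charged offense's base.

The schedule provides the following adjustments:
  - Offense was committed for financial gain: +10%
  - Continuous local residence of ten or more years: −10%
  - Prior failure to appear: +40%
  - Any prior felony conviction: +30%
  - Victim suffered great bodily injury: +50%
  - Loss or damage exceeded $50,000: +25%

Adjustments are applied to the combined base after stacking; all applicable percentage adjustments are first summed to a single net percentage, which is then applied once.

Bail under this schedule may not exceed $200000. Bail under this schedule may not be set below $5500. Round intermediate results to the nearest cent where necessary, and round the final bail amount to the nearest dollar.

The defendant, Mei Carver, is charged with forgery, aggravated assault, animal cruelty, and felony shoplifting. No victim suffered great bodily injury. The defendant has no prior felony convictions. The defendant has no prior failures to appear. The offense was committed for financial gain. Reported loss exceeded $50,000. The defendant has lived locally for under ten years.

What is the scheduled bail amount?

$152516

Base amounts from the schedule: forgery $10800; aggravated assault $108000; animal cruelty $4000; felony shoplifting $5100.
Stacking rule: highest base plus 25% of each additional charge. Highest is aggravated assault at $108000. Additional: $10800 × 25% = $2700; $4000 × 25% = $1000; $5100 × 25% = $1275. Combined base = $108000 + $4975 = $112975.
Net percentage adjustment: +10% +25% = +35%. $112975 × 1.35 = $152516.25.
$152516.25 is within the $200000 maximum.
$152516.25 is at or above the $5500 minimum.
Rounded to the nearest dollar: $152516.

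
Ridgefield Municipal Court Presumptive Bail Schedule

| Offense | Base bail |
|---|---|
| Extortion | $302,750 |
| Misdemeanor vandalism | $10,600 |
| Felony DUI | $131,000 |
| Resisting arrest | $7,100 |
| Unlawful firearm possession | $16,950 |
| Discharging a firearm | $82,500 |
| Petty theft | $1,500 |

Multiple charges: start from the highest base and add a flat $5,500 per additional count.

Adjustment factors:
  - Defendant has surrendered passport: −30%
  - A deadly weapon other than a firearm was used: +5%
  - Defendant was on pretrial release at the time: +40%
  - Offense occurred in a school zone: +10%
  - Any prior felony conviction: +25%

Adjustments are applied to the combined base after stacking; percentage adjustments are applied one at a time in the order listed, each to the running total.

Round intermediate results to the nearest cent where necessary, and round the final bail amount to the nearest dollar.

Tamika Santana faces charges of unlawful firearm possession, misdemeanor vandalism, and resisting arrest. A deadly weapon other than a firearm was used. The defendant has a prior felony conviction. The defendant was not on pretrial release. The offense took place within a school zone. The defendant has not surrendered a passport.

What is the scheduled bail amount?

Base amounts from the schedule: unlawful firearm possession $16,950; misdemeanor vandalism $10,600; resisting arrest $7,100.
Stacking rule: highest base plus $5,500 per additional charge. Highest is unlawful firearm possession at $16,950; 2 additional charges → +$11,000. Combined base = $27,950.
A deadly weapon other than a firearm was used (+5%): $27,950 × 1.05 = $29,347.50.
Offense occurred in a school zone (+10%): $29,347.50 × 1.1 = $32,282.25.
Any prior felony conviction (+25%): $32,282.25 × 1.25 = $40,352.81.
Rounded to the nearest dollar: $40,353.

$40,353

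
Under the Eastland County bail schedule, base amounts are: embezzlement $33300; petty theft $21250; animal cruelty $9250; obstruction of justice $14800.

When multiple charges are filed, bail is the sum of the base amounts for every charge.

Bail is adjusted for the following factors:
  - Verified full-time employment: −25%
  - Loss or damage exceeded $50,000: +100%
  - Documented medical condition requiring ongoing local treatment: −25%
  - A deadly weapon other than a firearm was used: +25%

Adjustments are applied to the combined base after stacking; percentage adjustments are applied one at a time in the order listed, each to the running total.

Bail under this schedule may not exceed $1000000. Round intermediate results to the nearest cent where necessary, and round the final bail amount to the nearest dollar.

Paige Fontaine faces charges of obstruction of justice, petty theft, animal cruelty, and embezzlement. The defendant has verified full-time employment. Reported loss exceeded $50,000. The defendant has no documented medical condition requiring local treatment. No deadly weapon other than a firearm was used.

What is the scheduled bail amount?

$117900

Base amounts from the schedule: obstruction of justice $14800; petty theft $21250; animal cruelty $9250; embezzlement $33300.
Stacking rule: sum of all bases. $14800 + $21250 + $9250 + $33300 = $78600.
Verified full-time employment (−25%): $78600 × 0.75 = $58950.
Loss or damage exceeded $50,000 (+100%): $58950 × 2 = $117900.
$117900 is within the $1000000 maximum.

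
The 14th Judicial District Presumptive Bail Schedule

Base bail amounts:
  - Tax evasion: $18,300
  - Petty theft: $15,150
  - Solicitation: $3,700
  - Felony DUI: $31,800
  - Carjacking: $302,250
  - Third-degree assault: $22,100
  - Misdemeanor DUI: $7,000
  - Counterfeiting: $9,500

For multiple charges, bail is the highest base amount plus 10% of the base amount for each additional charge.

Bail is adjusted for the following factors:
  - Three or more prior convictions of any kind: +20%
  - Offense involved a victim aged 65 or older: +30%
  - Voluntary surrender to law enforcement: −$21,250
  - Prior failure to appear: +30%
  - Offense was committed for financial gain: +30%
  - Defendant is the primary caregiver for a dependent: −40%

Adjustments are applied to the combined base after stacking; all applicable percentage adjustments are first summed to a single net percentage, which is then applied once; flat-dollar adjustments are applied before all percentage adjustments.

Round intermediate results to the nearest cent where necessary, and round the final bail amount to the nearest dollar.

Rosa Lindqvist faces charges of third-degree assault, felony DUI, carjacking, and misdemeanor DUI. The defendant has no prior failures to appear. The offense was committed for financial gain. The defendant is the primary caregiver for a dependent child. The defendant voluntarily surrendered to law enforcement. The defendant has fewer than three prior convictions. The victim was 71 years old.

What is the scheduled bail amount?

$344,508

Base amounts from the schedule: third-degree assault $22,100; felony DUI $31,800; carjacking $302,250; misdemeanor DUI $7,000.
Stacking rule: highest base plus 10% of each additional charge. Highest is carjacking at $302,250. Additional: $22,100 × 10% = $2,210; $31,800 × 10% = $3,180; $7,000 × 10% = $700. Combined base = $302,250 + $6,090 = $308,340.
Voluntary surrender to law enforcement (−$21,250 flat): $308,340 − $21,250 = $287,090.
Net percentage adjustment: +30% +30% −40% = +20%. $287,090 × 1.2 = $344,508.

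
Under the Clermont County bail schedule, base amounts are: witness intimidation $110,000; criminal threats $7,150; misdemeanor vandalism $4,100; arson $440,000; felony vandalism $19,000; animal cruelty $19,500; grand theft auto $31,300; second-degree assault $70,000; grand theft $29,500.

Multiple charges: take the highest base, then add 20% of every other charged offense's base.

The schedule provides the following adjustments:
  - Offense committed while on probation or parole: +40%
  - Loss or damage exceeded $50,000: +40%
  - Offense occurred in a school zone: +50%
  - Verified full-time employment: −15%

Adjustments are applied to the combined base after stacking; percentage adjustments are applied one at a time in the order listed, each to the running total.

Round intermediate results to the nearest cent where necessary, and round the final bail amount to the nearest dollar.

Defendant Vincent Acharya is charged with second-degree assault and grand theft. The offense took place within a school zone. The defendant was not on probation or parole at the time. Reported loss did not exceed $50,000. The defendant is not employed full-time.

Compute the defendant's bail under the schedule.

$113,850

Base amounts from the schedule: second-degree assault $70,000; grand theft $29,500.
Stacking rule: highest base plus 20% of each additional charge. Highest is second-degree assault at $70,000. Additional: $29,500 × 20% = $5,900. Combined base = $70,000 + $5,900 = $75,900.
Offense occurred in a school zone (+50%): $75,900 × 1.5 = $113,850.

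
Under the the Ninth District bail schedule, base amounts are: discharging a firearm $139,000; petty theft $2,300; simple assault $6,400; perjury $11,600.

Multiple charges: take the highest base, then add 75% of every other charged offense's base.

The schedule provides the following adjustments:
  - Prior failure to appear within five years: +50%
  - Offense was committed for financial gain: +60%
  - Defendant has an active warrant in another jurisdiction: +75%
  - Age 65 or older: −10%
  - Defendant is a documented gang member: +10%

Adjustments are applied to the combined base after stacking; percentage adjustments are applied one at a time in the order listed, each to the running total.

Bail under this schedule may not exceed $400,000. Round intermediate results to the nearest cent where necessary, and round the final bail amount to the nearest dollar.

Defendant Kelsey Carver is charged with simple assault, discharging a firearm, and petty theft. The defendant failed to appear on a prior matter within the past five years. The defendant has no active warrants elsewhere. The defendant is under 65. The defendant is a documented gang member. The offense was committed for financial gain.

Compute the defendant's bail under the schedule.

$384,186

Base amounts from the schedule: simple assault $6,400; discharging a firearm $139,000; petty theft $2,300.
Stacking rule: highest base plus 75% of each additional charge. Highest is discharging a firearm at $139,000. Additional: $6,400 × 75% = $4,800; $2,300 × 75% = $1,725. Combined base = $139,000 + $6,525 = $145,525.
Prior failure to appear within five years (+50%): $145,525 × 1.5 = $218,287.50.
Offense was committed for financial gain (+60%): $218,287.50 × 1.6 = $349,260.
Defendant is a documented gang member (+10%): $349,260 × 1.1 = $384,186.
$384,186 is within the $400,000 maximum.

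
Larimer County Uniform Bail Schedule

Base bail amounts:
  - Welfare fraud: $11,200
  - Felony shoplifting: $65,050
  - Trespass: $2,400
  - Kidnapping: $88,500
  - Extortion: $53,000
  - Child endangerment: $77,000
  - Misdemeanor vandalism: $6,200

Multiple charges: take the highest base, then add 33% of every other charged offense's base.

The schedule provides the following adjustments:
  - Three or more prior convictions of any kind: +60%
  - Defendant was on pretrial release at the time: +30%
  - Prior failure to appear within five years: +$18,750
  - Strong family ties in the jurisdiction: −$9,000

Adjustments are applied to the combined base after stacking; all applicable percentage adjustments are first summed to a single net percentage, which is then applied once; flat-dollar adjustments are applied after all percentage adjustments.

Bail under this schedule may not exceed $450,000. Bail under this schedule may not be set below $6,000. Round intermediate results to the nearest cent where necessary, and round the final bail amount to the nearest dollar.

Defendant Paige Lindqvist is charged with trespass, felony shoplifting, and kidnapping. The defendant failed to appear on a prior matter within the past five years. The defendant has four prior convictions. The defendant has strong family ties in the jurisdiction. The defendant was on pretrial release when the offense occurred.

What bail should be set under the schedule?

Base amounts from the schedule: trespass $2,400; felony shoplifting $65,050; kidnapping $88,500.
Stacking rule: highest base plus 33% of each additional charge. Highest is kidnapping at $88,500. Additional: $2,400 × 33% = $792; $65,050 × 33% = $21,466.50. Combined base = $88,500 + $22,258.50 = $110,758.50.
Net percentage adjustment: +60% +30% = +90%. $110,758.50 × 1.9 = $210,441.15.
Prior failure to appear within five years (+$18,750 flat): $210,441.15 + $18,750 = $229,191.15.
Strong family ties in the jurisdiction (−$9,000 flat): $229,191.15 − $9,000 = $220,191.15.
$220,191.15 is within the $450,000 maximum.
$220,191.15 is at or above the $6,000 minimum.
Rounded to the nearest dollar: $220,191.

$220,191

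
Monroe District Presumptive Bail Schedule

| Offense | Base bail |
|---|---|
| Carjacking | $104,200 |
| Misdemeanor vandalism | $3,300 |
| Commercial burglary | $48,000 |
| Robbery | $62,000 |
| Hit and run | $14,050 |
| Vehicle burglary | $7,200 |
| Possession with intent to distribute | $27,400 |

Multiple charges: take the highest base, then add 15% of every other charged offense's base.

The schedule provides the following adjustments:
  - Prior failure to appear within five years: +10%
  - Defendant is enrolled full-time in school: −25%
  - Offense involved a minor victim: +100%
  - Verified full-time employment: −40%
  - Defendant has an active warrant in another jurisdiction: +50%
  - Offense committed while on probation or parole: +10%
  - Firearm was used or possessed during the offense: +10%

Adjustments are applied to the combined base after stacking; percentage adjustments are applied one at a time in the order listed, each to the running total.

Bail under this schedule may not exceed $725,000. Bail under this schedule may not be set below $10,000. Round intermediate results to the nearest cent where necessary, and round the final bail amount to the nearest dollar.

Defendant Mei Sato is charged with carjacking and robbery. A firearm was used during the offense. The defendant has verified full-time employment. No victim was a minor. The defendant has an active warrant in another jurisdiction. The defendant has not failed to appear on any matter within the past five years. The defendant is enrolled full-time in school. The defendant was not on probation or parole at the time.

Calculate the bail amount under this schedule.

Base amounts from the schedule: carjacking $104,200; robbery $62,000.
Stacking rule: highest base plus 15% of each additional charge. Highest is carjacking at $104,200. Additional: $62,000 × 15% = $9,300. Combined base = $104,200 + $9,300 = $113,500.
Defendant is enrolled full-time in school (−25%): $113,500 × 0.75 = $85,125.
Verified full-time employment (−40%): $85,125 × 0.6 = $51,075.
Defendant has an active warrant in another jurisdiction (+50%): $51,075 × 1.5 = $76,612.50.
Firearm was used or possessed during the offense (+10%): $76,612.50 × 1.1 = $84,273.75.
$84,273.75 is within the $725,000 maximum.
$84,273.75 is at or above the $10,000 minimum.
Rounded to the nearest dollar: $84,274.

$84,274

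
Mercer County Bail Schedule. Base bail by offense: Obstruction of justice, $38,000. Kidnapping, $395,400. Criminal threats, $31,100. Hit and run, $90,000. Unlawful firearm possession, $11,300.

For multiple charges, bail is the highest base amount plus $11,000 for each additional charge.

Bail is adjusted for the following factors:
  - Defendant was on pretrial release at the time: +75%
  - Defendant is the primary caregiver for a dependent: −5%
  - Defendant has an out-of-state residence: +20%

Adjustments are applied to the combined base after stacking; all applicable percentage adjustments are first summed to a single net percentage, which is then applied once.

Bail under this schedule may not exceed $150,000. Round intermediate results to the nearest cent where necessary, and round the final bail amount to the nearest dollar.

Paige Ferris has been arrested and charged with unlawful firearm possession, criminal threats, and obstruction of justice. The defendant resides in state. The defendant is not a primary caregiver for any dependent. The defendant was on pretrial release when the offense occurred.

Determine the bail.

$105,000

Base amounts from the schedule: unlawful firearm possession $11,300; criminal threats $31,100; obstruction of justice $38,000.
Stacking rule: highest base plus $11,000 per additional charge. Highest is obstruction of justice at $38,000; 2 additional charges → +$22,000. Combined base = $60,000.
Defendant was on pretrial release at the time (+75%): $60,000 × 1.75 = $105,000.
$105,000 is within the $150,000 maximum.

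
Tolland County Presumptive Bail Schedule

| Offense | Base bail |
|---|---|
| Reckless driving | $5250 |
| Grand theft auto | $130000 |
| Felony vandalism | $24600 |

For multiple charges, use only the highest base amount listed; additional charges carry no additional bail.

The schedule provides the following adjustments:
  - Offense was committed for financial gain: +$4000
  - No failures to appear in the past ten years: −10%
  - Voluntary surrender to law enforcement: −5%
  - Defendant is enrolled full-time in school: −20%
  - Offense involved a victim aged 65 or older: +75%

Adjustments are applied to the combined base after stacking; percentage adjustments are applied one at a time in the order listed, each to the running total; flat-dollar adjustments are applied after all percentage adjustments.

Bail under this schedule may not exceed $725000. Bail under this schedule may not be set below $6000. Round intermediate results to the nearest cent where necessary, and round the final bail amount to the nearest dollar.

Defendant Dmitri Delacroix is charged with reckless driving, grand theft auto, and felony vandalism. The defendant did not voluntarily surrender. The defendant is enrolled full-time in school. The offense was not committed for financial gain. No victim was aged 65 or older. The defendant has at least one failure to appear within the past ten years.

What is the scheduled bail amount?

Base amounts from the schedule: reckless driving $5250; grand theft auto $130000; felony vandalism $24600.
Stacking rule: use the highest base only. Highest is grand theft auto at $130000. Combined base = $130000.
Defendant is enrolled full-time in school (−20%): $130000 × 0.8 = $104000.
$104000 is within the $725000 maximum.
$104000 is at or above the $6000 minimum.

$104000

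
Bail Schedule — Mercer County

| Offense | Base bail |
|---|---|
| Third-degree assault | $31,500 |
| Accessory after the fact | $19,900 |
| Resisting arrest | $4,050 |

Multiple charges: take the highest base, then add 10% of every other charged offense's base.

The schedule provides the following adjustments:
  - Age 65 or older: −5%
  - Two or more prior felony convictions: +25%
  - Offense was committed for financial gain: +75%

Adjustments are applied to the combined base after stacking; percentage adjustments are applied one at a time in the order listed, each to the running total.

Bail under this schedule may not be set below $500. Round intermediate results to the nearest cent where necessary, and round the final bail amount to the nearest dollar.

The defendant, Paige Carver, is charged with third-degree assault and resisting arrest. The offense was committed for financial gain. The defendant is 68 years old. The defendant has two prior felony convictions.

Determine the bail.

$66,303

Base amounts from the schedule: third-degree assault $31,500; resisting arrest $4,050.
Stacking rule: highest base plus 10% of each additional charge. Highest is third-degree assault at $31,500. Additional: $4,050 × 10% = $405. Combined base = $31,500 + $405 = $31,905.
Age 65 or older (−5%): $31,905 × 0.95 = $30,309.75.
Two or more prior felony convictions (+25%): $30,309.75 × 1.25 = $37,887.19.
Offense was committed for financial gain (+75%): $37,887.19 × 1.75 = $66,302.58.
$66,302.58 is at or above the $500 minimum.
Rounded to the nearest dollar: $66,303.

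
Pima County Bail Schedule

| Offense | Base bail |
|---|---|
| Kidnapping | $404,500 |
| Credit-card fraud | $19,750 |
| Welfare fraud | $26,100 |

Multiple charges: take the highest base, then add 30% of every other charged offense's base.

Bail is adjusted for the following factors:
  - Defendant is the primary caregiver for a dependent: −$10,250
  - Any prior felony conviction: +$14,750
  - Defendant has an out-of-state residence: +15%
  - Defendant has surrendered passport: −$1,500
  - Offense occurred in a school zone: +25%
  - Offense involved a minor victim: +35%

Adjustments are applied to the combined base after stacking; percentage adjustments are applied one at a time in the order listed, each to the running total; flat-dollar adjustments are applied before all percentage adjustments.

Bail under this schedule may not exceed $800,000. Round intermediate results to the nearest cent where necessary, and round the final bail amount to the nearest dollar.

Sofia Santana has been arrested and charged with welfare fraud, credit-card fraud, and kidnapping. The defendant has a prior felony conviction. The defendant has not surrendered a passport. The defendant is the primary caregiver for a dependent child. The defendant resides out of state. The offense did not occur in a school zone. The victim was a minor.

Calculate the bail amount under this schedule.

$656,327

Base amounts from the schedule: welfare fraud $26,100; credit-card fraud $19,750; kidnapping $404,500.
Stacking rule: highest base plus 30% of each additional charge. Highest is kidnapping at $404,500. Additional: $26,100 × 30% = $7,830; $19,750 × 30% = $5,925. Combined base = $404,500 + $13,755 = $418,255.
Defendant is the primary caregiver for a dependent (−$10,250 flat): $418,255 − $10,250 = $408,005.
Any prior felony conviction (+$14,750 flat): $408,005 + $14,750 = $422,755.
Defendant has an out-of-state residence (+15%): $422,755 × 1.15 = $486,168.25.
Offense involved a minor victim (+35%): $486,168.25 × 1.35 = $656,327.14.
$656,327.14 is within the $800,000 maximum.
Rounded to the nearest dollar: $656,327.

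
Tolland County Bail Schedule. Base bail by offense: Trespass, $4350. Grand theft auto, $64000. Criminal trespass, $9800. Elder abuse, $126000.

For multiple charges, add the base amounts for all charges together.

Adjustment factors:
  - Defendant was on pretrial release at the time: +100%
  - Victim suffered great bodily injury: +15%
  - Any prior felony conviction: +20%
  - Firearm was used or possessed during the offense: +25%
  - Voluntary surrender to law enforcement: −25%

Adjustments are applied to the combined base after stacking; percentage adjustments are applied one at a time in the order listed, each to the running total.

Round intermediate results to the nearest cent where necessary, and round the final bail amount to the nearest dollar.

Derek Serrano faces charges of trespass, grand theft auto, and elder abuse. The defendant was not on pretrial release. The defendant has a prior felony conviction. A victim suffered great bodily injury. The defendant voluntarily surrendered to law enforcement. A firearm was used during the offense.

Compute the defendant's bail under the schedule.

$251440

Base amounts from the schedule: trespass $4350; grand theft auto $64000; elder abuse $126000.
Stacking rule: sum of all bases. $4350 + $64000 + $126000 = $194350.
Victim suffered great bodily injury (+15%): $194350 × 1.15 = $223502.50.
Any prior felony conviction (+20%): $223502.50 × 1.2 = $268203.
Firearm was used or possessed during the offense (+25%): $268203 × 1.25 = $335253.75.
Voluntary surrender to law enforcement (−25%): $335253.75 × 0.75 = $251440.31.
Rounded to the nearest dollar: $251440.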